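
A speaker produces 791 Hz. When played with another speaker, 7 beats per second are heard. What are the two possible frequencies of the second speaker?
f₂ = 791 ± 7 Hz → 798 Hz or 784 Hz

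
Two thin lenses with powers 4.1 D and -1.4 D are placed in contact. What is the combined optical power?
P_total = P₁ + P₂ = 2.7 D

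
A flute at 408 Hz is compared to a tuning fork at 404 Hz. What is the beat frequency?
4 Hz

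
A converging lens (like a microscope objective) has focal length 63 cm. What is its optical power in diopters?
P = 1/f = 1.587 D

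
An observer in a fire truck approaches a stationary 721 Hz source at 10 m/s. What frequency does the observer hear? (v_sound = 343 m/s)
f_obs = f·(v + v_o)/v = 742 Hz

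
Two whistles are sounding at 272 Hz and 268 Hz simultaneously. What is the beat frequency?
4 Hz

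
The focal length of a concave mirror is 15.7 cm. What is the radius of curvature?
R = 2|f| = 31.4 cm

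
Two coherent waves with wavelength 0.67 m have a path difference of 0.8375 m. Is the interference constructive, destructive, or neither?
neither (partial) — path difference = 1.25λ, neither a whole number of wavelengths nor an odd multiple of λ/2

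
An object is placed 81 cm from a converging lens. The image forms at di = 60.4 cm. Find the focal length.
1/f = 1/do + 1/di → f = 34.6 cm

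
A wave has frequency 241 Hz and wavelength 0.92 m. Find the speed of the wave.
v = fλ = 221.7 m/s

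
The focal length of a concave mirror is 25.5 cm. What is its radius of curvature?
R = 2|f| = 51 cm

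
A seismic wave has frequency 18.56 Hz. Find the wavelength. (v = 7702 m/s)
λ = v/f = 415 m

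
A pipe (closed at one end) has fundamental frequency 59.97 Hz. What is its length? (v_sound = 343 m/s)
L = v/(4f₁) = 1.43 m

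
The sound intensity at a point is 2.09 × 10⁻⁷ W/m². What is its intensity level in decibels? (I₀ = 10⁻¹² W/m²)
β = 10·log₁₀(I/I₀) = 53.2 dB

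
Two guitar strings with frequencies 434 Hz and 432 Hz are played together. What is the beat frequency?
2 Hz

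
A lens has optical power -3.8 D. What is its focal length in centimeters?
f = 1/P = -26.32 cm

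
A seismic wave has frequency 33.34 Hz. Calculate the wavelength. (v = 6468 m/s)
λ = v/f = 194 m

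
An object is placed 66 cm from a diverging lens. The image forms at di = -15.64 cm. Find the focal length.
1/f = 1/do + 1/di → f = -20.5 cm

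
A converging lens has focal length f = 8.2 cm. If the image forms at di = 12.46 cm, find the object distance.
1/do = 1/f − 1/di → do = 23.98 cm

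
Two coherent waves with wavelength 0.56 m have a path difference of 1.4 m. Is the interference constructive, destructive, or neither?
destructive — path difference = 2.5λ, an odd multiple of λ/2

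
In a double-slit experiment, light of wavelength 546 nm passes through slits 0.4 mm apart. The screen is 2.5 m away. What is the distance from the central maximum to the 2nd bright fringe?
y = mλL/d = 6.825 mm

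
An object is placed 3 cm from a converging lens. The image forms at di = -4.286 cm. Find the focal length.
1/f = 1/do + 1/di → f = 9.998 cm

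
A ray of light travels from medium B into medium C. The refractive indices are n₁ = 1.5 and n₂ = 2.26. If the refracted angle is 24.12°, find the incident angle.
sin θ₁ = (n₂/n₁)·sin θ₂ → θ₁ = 38°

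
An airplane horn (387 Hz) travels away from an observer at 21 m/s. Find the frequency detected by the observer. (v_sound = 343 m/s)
f_obs = f·v/(v + v_s) = 364.7 Hz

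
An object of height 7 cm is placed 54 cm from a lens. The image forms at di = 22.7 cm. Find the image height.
hi = (-di/do) × ho = -2.943 cm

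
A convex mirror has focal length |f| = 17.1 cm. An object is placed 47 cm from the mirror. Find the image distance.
f = −17.1 cm (convex); 1/di = 1/f − 1/do → di = -12.54 cm (virtual image, behind mirror)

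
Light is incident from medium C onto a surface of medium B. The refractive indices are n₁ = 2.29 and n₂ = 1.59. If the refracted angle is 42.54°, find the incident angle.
sin θ₁ = (n₂/n₁)·sin θ₂ → θ₁ = 28°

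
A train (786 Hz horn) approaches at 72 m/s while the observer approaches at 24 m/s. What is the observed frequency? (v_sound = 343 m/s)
f_obs = f·(v + v_o)/(v − v_s) = 1064 Hz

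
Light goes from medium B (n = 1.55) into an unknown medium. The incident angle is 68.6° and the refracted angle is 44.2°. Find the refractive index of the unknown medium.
n₂ = n₁·sin θ₁ / sin θ₂ = 2.07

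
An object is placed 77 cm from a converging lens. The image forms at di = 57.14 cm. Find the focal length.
1/f = 1/do + 1/di → f = 32.8 cm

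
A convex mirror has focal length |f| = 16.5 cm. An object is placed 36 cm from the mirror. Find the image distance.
f = −16.5 cm (convex); 1/di = 1/f − 1/do → di = -11.31 cm (virtual image, behind mirror)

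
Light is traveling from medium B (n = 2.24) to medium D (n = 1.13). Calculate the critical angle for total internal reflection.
θc = arcsin(n₂/n₁) = 30.3°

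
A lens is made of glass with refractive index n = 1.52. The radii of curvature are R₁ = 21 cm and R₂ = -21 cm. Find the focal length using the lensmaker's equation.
1/f = (n − 1)(1/R₁ − 1/R₂) → f = 20.19 cm (converging lens)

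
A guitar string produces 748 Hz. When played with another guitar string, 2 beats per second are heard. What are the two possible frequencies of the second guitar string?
f₂ = 748 ± 2 Hz → 750 Hz or 746 Hz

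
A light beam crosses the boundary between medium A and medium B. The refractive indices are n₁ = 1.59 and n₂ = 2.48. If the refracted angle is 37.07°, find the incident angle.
sin θ₁ = (n₂/n₁)·sin θ₂ → θ₁ = 70.09°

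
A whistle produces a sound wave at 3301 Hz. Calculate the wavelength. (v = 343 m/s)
λ = v/f = 0.1039 m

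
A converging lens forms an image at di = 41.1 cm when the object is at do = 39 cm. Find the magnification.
M = −di/do = -1.054 (inverted image)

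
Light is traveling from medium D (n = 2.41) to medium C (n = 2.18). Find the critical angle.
θc = arcsin(n₂/n₁) = 64.76°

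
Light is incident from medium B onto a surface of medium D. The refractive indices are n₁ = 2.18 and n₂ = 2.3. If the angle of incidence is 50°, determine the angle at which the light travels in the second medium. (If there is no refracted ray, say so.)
sin θ₂ = (n₁/n₂)·sin θ₁ = 0.7261 → θ₂ = 46.56°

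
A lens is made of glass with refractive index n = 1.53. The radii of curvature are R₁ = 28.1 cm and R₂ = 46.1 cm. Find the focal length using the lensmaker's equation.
1/f = (n − 1)(1/R₁ − 1/R₂) → f = 135.8 cm (converging lens)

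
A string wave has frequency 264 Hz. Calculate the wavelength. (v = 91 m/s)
λ = v/f = 0.3447 m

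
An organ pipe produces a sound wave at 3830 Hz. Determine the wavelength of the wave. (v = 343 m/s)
λ = v/f = 0.08956 m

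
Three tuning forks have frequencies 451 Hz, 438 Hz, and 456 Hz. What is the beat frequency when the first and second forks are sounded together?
13 Hz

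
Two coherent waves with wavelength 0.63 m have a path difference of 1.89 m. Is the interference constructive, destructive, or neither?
constructive — path difference = 3λ, a whole number of wavelengths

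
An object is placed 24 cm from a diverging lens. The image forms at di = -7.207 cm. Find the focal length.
1/f = 1/do + 1/di → f = -10.3 cm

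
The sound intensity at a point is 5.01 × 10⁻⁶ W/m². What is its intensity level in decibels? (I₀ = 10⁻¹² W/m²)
β = 10·log₁₀(I/I₀) = 67 dB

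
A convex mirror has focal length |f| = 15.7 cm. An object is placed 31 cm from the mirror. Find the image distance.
f = −15.7 cm (convex); 1/di = 1/f − 1/do → di = -10.42 cm (virtual image, behind mirror)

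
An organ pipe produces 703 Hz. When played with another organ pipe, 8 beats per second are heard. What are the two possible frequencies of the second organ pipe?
f₂ = 703 ± 8 Hz → 711 Hz or 695 Hz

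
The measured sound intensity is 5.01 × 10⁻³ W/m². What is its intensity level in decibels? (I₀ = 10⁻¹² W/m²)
β = 10·log₁₀(I/I₀) = 97 dB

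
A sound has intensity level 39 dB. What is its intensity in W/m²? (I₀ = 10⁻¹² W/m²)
I = I₀·10^(β/10) = 7.94 × 10⁻⁹ W/m²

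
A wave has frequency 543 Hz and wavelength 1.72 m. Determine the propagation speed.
v = fλ = 934 m/s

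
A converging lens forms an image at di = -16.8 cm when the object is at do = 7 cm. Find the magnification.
M = −di/do = 2.4 (upright image)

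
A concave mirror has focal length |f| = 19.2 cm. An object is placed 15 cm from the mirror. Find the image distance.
f = +19.2 cm (concave); 1/di = 1/f − 1/do → di = -68.57 cm (virtual image, behind mirror)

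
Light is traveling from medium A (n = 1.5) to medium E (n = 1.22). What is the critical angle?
θc = arcsin(n₂/n₁) = 54.42°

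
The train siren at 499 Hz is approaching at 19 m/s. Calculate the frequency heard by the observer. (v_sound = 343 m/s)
f_obs = f·v/(v − v_s) = 528.3 Hz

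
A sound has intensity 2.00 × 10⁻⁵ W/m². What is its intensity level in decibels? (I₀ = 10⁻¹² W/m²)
β = 10·log₁₀(I/I₀) = 73.01 dB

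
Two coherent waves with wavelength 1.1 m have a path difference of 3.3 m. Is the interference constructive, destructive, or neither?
constructive — path difference = 3λ, a whole number of wavelengths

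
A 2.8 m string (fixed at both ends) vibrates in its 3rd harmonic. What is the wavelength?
λₙ = 2L/n = 1.867 m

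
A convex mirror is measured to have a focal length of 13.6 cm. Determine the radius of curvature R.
R = 2|f| = 27.2 cm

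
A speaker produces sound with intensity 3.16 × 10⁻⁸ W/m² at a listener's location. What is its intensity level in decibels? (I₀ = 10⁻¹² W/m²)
β = 10·log₁₀(I/I₀) = 45 dB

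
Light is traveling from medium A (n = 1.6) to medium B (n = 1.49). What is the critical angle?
θc = arcsin(n₂/n₁) = 68.63°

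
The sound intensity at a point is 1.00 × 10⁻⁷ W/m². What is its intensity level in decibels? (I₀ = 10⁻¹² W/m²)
β = 10·log₁₀(I/I₀) = 50 dB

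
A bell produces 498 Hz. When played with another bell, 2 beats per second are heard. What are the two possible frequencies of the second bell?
f₂ = 498 ± 2 Hz → 500 Hz or 496 Hz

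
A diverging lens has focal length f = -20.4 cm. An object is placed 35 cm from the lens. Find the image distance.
1/di = 1/f − 1/do → di = -12.89 cm (virtual image)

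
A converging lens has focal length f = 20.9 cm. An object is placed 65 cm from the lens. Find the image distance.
1/di = 1/f − 1/do → di = 30.8 cm (real image)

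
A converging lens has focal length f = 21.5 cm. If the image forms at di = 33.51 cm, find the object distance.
1/do = 1/f − 1/di → do = 59.99 cm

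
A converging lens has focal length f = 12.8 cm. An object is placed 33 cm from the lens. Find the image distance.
1/di = 1/f − 1/do → di = 20.91 cm (real image)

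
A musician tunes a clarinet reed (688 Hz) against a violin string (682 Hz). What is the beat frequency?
6 Hz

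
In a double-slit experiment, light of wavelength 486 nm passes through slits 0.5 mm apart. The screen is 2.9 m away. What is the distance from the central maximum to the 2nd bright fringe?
y = mλL/d = 5.638 mm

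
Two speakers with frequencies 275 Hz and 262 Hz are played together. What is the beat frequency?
13 Hz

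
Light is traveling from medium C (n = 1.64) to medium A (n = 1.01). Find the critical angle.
θc = arcsin(n₂/n₁) = 38.01°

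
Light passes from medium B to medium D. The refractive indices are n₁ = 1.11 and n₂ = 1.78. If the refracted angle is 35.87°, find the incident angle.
sin θ₁ = (n₂/n₁)·sin θ₂ → θ₁ = 69.99°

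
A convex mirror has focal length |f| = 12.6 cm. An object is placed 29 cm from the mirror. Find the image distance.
f = −12.6 cm (convex); 1/di = 1/f − 1/do → di = -8.784 cm (virtual image, behind mirror)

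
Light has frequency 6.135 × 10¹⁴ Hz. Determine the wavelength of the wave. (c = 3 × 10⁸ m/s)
λ = c/f = 489 nm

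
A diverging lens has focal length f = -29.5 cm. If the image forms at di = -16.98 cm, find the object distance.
1/do = 1/f − 1/di → do = 40.01 cm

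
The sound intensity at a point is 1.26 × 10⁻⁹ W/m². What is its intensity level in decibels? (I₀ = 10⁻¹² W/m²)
β = 10·log₁₀(I/I₀) = 31 dB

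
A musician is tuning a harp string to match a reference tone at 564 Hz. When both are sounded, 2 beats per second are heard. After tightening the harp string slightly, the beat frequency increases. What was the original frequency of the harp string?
566 Hz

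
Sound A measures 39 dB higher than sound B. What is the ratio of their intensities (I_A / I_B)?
I_A/I_B = 10^(Δβ/10) = 7943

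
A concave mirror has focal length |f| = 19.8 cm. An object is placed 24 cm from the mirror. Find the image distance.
f = +19.8 cm (concave); 1/di = 1/f − 1/do → di = 113.1 cm (real image, in front of mirror)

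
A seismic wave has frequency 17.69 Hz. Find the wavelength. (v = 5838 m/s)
λ = v/f = 330 m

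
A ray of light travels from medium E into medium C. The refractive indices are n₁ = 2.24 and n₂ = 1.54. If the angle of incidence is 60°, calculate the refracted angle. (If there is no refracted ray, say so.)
sin θ₂ = (n₁/n₂)·sin θ₁ = 1.26 > 1, so there is no refracted ray — the light undergoes total internal reflection.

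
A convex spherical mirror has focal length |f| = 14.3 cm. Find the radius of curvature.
R = 2|f| = 28.6 cm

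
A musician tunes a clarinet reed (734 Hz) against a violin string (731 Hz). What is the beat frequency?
3 Hz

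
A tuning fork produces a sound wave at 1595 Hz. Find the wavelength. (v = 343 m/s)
λ = v/f = 0.215 m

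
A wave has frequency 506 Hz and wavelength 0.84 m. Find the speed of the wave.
v = fλ = 425 m/s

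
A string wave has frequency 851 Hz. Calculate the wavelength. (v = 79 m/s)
λ = v/f = 0.09283 m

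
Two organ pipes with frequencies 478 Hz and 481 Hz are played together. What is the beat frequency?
3 Hz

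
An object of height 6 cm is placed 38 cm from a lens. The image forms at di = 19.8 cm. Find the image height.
hi = (-di/do) × ho = -3.126 cm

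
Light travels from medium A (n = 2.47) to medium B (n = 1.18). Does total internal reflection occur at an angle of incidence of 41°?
θc = arcsin(n₂/n₁) = 28.54°; 41° > θc, so yes — total internal reflection.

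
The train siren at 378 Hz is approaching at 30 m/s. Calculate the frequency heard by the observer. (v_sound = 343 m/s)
f_obs = f·v/(v − v_s) = 414.2 Hz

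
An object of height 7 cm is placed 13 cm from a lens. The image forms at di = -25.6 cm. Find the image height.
hi = (-di/do) × ho = 13.78 cm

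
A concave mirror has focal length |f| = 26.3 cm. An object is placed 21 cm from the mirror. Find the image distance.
f = +26.3 cm (concave); 1/di = 1/f − 1/do → di = -104.2 cm (virtual image, behind mirror)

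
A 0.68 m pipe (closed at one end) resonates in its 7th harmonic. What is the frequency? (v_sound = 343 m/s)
fₙ = nv/(4L) = 882.7 Hz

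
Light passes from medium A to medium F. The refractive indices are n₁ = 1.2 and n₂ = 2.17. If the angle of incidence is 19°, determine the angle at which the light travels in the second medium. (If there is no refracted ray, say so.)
sin θ₂ = (n₁/n₂)·sin θ₁ = 0.18 → θ₂ = 10.37°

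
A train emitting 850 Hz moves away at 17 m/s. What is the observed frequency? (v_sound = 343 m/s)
f_obs = f·v/(v + v_s) = 809.9 Hz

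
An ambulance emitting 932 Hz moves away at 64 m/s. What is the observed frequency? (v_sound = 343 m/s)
f_obs = f·v/(v + v_s) = 785.4 Hz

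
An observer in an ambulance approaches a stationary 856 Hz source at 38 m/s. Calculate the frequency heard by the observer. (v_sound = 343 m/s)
f_obs = f·(v + v_o)/v = 950.8 Hz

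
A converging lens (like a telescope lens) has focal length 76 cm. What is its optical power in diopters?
P = 1/f = 1.316 D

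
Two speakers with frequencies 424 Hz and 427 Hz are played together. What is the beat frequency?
3 Hz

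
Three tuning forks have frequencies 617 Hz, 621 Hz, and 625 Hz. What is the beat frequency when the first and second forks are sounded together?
4 Hz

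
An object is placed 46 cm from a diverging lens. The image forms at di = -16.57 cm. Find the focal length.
1/f = 1/do + 1/di → f = -25.9 cm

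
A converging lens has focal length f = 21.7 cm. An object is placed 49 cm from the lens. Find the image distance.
1/di = 1/f − 1/do → di = 38.95 cm (real image)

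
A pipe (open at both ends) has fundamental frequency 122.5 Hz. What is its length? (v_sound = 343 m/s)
L = v/(2f₁) = 1.4 m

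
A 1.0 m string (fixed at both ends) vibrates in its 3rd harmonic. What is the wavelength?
λₙ = 2L/n = 0.6667 m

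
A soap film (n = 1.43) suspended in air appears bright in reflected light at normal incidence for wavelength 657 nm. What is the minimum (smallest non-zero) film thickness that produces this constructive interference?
2nt = (m − ½)λ with m = 1 → t = (m − ½)λ/(2n) = 114.9 nm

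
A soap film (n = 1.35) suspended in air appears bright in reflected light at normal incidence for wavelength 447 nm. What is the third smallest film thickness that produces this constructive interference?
2nt = (m − ½)λ with m = 3 → t = (m − ½)λ/(2n) = 413.9 nm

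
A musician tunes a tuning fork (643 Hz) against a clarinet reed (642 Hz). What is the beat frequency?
1 Hz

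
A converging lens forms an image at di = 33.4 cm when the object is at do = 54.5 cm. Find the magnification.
M = −di/do = -0.6128 (inverted image)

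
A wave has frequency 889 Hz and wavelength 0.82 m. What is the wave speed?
v = fλ = 729 m/s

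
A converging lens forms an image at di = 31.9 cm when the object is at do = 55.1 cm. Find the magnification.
M = −di/do = -0.5789 (inverted image)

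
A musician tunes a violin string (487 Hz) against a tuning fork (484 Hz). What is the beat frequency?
3 Hz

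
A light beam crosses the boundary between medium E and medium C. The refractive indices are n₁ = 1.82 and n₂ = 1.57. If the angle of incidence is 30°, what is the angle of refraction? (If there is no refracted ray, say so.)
sin θ₂ = (n₁/n₂)·sin θ₁ = 0.5796 → θ₂ = 35.42°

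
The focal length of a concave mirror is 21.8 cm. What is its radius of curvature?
R = 2|f| = 43.6 cm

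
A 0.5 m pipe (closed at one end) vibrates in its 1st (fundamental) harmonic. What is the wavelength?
λₙ = 4L/n = 2 m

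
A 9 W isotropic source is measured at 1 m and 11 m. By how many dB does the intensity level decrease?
Δβ = 20·log₁₀(r₂/r₁) = 20.83 dB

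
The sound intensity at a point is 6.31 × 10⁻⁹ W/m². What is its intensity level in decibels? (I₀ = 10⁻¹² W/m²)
β = 10·log₁₀(I/I₀) = 38 dB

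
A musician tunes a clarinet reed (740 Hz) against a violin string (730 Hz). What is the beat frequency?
10 Hz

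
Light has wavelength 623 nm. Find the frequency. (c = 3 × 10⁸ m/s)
f = c/λ = 4.815 × 10¹⁴ Hz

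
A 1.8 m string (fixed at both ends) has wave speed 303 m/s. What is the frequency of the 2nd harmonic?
fₙ = nv/(2L) = 168.3 Hz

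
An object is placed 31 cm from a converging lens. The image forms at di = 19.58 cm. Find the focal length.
1/f = 1/do + 1/di → f = 12 cm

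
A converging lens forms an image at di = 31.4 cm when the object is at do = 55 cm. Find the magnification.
M = −di/do = -0.5709 (inverted image)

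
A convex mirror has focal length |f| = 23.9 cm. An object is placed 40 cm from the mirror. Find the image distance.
f = −23.9 cm (convex); 1/di = 1/f − 1/do → di = -14.96 cm (virtual image, behind mirror)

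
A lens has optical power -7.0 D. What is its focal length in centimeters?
f = 1/P = -14.29 cm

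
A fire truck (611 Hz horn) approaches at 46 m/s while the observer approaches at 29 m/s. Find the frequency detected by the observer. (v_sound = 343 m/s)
f_obs = f·(v + v_o)/(v − v_s) = 765.3 Hz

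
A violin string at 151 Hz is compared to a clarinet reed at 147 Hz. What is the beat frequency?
4 Hz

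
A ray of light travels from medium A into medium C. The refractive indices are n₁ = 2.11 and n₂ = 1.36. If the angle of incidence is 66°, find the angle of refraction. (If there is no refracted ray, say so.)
sin θ₂ = (n₁/n₂)·sin θ₁ = 1.417 > 1, so there is no refracted ray — the light undergoes total internal reflection.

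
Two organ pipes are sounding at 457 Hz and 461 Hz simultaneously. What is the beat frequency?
4 Hz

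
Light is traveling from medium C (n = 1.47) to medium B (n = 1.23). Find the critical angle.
θc = arcsin(n₂/n₁) = 56.8°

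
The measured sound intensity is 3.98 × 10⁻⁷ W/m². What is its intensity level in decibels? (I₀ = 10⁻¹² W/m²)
β = 10·log₁₀(I/I₀) = 56 dB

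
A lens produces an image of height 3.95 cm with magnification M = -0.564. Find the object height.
ho = |hi|/|M| = 7.004 cm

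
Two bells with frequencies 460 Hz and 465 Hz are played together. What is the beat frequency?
5 Hz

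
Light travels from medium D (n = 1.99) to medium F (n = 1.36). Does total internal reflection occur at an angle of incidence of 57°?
θc = arcsin(n₂/n₁) = 43.11°; 57° > θc, so yes — total internal reflection.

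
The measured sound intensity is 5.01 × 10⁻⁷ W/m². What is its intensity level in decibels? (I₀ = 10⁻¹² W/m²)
β = 10·log₁₀(I/I₀) = 57 dB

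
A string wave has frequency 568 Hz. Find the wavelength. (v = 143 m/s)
λ = v/f = 0.2518 m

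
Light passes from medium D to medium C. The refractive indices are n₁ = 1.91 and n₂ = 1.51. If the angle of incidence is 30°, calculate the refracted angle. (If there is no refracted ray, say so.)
sin θ₂ = (n₁/n₂)·sin θ₁ = 0.6325 → θ₂ = 39.23°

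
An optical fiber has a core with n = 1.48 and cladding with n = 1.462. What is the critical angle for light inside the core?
θc = arcsin(n_cladding/n_core) = 81.05°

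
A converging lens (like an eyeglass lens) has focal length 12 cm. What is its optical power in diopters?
P = 1/f = 8.333 D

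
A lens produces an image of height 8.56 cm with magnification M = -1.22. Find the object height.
ho = |hi|/|M| = 7.016 cm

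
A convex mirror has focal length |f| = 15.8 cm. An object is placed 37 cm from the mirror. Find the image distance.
f = −15.8 cm (convex); 1/di = 1/f − 1/do → di = -11.07 cm (virtual image, behind mirror)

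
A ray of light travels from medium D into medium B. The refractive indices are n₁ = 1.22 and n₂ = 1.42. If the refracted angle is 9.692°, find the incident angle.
sin θ₁ = (n₂/n₁)·sin θ₂ → θ₁ = 11.3°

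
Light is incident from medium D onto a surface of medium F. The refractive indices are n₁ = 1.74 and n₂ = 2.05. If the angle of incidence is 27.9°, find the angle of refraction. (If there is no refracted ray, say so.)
sin θ₂ = (n₁/n₂)·sin θ₁ = 0.3972 → θ₂ = 23.4°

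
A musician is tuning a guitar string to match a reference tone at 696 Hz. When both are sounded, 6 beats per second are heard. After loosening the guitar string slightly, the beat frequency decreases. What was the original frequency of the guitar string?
702 Hz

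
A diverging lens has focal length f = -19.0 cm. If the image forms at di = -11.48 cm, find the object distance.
1/do = 1/f − 1/di → do = 29.01 cm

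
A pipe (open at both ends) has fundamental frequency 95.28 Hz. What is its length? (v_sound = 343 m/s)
L = v/(2f₁) = 1.8 m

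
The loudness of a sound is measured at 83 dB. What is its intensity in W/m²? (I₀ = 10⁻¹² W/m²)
I = I₀·10^(β/10) = 2.00 × 10⁻⁴ W/m²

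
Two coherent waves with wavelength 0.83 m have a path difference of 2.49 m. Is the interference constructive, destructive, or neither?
constructive — path difference = 3λ, a whole number of wavelengths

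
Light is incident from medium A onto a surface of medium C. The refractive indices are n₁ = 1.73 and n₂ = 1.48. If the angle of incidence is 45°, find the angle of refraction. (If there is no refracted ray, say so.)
sin θ₂ = (n₁/n₂)·sin θ₁ = 0.8266 → θ₂ = 55.75°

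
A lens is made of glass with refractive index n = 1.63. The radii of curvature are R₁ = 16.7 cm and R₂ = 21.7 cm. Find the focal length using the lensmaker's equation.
1/f = (n − 1)(1/R₁ − 1/R₂) → f = 115 cm (converging lens)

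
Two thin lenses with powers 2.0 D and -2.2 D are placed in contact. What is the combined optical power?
P_total = P₁ + P₂ = -0.2 D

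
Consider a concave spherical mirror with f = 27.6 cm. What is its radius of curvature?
R = 2|f| = 55.2 cm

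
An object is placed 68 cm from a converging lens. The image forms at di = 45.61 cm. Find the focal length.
1/f = 1/do + 1/di → f = 27.3 cm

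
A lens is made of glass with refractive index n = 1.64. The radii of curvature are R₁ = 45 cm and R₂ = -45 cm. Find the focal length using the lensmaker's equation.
1/f = (n − 1)(1/R₁ − 1/R₂) → f = 35.16 cm (converging lens)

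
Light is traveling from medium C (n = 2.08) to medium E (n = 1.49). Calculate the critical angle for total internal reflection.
θc = arcsin(n₂/n₁) = 45.75°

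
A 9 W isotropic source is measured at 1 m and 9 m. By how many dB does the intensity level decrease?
Δβ = 20·log₁₀(r₂/r₁) = 19.08 dB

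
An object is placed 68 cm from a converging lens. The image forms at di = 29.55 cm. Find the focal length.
1/f = 1/do + 1/di → f = 20.6 cm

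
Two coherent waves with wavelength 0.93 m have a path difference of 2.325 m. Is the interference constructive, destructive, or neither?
destructive — path difference = 2.5λ, an odd multiple of λ/2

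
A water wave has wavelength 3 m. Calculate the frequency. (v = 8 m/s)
f = v/λ = 2.667 Hz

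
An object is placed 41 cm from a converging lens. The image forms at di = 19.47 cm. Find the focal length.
1/f = 1/do + 1/di → f = 13.2 cm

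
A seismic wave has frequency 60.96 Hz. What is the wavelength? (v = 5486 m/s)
λ = v/f = 89.99 m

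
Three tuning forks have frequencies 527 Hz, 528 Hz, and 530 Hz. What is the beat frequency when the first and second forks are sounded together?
1 Hz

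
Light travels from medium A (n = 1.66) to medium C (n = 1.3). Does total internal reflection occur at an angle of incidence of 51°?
θc = arcsin(n₂/n₁) = 51.55°; 51° < θc, so no — the ray refracts.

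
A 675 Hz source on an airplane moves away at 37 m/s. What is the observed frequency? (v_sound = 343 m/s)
f_obs = f·v/(v + v_s) = 609.3 Hz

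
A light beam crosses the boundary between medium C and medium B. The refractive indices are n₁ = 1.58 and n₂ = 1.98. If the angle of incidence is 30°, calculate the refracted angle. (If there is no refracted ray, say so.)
sin θ₂ = (n₁/n₂)·sin θ₁ = 0.399 → θ₂ = 23.52°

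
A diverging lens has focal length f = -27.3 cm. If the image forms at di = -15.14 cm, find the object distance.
1/do = 1/f − 1/di → do = 33.99 cm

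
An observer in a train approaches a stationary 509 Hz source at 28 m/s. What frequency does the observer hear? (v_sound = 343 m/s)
f_obs = f·(v + v_o)/v = 550.6 Hz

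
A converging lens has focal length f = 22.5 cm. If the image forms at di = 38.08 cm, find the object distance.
1/do = 1/f − 1/di → do = 54.99 cm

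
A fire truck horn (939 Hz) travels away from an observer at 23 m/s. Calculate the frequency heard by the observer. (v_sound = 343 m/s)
f_obs = f·v/(v + v_s) = 880 Hz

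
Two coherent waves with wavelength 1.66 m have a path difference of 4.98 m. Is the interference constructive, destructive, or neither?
constructive — path difference = 3λ, a whole number of wavelengths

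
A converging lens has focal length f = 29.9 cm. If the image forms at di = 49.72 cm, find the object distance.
1/do = 1/f − 1/di → do = 75.01 cm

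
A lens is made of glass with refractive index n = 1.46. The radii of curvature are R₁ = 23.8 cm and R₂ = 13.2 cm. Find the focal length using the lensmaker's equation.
1/f = (n − 1)(1/R₁ − 1/R₂) → f = -64.43 cm (diverging lens)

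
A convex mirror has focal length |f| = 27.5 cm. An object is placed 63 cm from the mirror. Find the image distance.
f = −27.5 cm (convex); 1/di = 1/f − 1/do → di = -19.14 cm (virtual image, behind mirror)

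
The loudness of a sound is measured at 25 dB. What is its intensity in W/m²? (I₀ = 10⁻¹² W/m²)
I = I₀·10^(β/10) = 3.16 × 10⁻¹⁰ W/m²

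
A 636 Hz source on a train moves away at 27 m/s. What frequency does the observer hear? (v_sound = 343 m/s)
f_obs = f·v/(v + v_s) = 589.6 Hz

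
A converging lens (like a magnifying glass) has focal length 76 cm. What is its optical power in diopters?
P = 1/f = 1.316 D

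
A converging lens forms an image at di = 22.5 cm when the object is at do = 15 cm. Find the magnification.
M = −di/do = -1.5 (inverted image)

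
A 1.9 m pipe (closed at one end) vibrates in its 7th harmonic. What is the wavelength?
λₙ = 4L/n = 1.086 m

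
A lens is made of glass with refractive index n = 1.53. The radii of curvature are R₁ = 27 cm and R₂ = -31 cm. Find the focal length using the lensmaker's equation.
1/f = (n − 1)(1/R₁ − 1/R₂) → f = 27.23 cm (converging lens)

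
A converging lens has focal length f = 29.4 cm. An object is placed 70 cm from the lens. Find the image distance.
1/di = 1/f − 1/do → di = 50.69 cm (real image)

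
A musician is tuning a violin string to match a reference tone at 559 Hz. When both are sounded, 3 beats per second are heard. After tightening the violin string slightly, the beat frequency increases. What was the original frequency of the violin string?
562 Hz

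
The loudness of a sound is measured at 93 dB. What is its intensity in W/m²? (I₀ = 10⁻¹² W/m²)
I = I₀·10^(β/10) = 2.00 × 10⁻³ W/m²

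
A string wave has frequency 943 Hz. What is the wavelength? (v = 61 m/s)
λ = v/f = 0.06469 m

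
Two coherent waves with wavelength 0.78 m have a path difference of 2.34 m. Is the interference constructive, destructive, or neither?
constructive — path difference = 3λ, a whole number of wavelengths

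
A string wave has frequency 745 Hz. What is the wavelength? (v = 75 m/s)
λ = v/f = 0.1007 m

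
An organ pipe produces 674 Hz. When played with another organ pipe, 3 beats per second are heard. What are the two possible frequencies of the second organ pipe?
f₂ = 674 ± 3 Hz → 677 Hz or 671 Hz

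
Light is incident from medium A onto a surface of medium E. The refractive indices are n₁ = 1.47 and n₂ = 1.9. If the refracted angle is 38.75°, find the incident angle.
sin θ₁ = (n₂/n₁)·sin θ₂ → θ₁ = 54°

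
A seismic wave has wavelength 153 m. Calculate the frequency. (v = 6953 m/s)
f = v/λ = 45.44 Hz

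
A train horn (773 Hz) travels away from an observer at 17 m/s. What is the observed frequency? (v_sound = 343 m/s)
f_obs = f·v/(v + v_s) = 736.5 Hz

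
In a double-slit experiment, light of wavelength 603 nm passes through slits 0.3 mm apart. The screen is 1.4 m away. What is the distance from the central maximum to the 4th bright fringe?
y = mλL/d = 11.26 mm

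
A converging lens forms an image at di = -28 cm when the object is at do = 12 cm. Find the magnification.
M = −di/do = 2.333 (upright image)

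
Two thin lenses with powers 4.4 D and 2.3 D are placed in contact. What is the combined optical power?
P_total = P₁ + P₂ = 6.7 D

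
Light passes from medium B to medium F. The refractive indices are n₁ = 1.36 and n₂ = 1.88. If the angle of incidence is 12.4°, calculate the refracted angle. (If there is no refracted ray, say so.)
sin θ₂ = (n₁/n₂)·sin θ₁ = 0.1553 → θ₂ = 8.937°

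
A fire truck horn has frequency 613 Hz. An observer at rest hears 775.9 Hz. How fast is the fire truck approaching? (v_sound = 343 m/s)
v_s = v·(1 − f/f_obs) = 72.01 m/s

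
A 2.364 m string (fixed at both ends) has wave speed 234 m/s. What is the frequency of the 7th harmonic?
fₙ = nv/(2L) = 346.4 Hz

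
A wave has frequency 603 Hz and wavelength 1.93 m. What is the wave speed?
v = fλ = 1164 m/s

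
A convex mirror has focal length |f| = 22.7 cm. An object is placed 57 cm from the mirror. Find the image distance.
f = −22.7 cm (convex); 1/di = 1/f − 1/do → di = -16.23 cm (virtual image, behind mirror)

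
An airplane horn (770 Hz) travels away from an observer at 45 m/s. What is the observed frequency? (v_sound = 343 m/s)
f_obs = f·v/(v + v_s) = 680.7 Hz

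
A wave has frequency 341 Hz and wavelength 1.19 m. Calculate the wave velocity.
v = fλ = 405.8 m/s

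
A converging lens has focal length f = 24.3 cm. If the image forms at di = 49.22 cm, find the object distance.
1/do = 1/f − 1/di → do = 48 cm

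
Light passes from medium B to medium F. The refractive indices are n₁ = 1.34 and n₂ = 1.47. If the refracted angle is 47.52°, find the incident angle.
sin θ₁ = (n₂/n₁)·sin θ₂ → θ₁ = 54°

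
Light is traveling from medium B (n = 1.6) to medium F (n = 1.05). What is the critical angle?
θc = arcsin(n₂/n₁) = 41.01°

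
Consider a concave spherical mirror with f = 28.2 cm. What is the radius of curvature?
R = 2|f| = 56.4 cm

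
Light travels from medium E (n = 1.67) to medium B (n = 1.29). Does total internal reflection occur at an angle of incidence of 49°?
θc = arcsin(n₂/n₁) = 50.57°; 49° < θc, so no — the ray refracts.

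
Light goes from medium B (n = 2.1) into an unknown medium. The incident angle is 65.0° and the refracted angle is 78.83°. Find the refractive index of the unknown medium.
n₂ = n₁·sin θ₁ / sin θ₂ = 1.94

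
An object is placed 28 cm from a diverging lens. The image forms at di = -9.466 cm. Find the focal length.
1/f = 1/do + 1/di → f = -14.3 cm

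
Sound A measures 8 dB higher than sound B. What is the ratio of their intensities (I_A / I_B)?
I_A/I_B = 10^(Δβ/10) = 6.31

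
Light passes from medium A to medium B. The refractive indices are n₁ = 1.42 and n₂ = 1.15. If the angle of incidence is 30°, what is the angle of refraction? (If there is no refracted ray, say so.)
sin θ₂ = (n₁/n₂)·sin θ₁ = 0.6174 → θ₂ = 38.13°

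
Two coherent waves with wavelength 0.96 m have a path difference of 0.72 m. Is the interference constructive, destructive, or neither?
neither (partial) — path difference = 0.75λ, neither a whole number of wavelengths nor an odd multiple of λ/2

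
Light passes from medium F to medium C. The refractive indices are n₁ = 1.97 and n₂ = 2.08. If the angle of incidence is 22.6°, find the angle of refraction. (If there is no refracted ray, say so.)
sin θ₂ = (n₁/n₂)·sin θ₁ = 0.364 → θ₂ = 21.34°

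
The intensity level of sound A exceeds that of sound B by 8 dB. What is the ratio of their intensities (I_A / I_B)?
I_A/I_B = 10^(Δβ/10) = 6.31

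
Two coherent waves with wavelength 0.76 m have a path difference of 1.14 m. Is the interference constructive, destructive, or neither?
destructive — path difference = 1.5λ, an odd multiple of λ/2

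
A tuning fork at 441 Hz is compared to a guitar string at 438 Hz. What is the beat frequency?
3 Hz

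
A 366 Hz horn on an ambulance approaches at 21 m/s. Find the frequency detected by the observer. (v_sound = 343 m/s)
f_obs = f·v/(v − v_s) = 389.9 Hz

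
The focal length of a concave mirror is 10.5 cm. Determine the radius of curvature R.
R = 2|f| = 21 cm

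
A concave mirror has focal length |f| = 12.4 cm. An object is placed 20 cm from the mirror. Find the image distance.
f = +12.4 cm (concave); 1/di = 1/f − 1/do → di = 32.63 cm (real image, in front of mirror)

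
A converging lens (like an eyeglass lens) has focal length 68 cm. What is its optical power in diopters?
P = 1/f = 1.471 D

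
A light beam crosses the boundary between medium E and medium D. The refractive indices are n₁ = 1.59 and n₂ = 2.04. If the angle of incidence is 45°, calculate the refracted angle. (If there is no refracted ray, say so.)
sin θ₂ = (n₁/n₂)·sin θ₁ = 0.5511 → θ₂ = 33.44°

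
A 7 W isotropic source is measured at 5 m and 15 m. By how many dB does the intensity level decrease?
Δβ = 20·log₁₀(r₂/r₁) = 9.542 dB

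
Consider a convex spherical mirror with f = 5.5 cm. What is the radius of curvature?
R = 2|f| = 11 cm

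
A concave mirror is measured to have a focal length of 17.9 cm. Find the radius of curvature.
R = 2|f| = 35.8 cm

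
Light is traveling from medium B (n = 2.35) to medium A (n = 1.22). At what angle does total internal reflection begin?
θc = arcsin(n₂/n₁) = 31.28°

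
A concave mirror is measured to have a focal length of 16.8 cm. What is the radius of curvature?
R = 2|f| = 33.6 cm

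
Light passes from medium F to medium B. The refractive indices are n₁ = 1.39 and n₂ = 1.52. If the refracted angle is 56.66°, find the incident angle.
sin θ₁ = (n₂/n₁)·sin θ₂ → θ₁ = 66°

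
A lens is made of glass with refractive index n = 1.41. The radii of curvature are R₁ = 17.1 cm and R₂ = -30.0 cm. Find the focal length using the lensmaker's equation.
1/f = (n − 1)(1/R₁ − 1/R₂) → f = 26.57 cm (converging lens)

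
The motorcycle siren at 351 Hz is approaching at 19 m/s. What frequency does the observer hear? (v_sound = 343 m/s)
f_obs = f·v/(v − v_s) = 371.6 Hz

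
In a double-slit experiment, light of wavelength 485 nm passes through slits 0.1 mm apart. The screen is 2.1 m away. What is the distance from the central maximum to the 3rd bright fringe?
y = mλL/d = 30.56 mm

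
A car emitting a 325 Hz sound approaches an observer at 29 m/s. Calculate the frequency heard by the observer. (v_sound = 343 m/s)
f_obs = f·v/(v − v_s) = 355 Hz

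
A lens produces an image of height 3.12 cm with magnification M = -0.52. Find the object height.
ho = |hi|/|M| = 6 cm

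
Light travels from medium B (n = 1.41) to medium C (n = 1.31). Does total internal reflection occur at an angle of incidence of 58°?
θc = arcsin(n₂/n₁) = 68.29°; 58° < θc, so no — the ray refracts.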